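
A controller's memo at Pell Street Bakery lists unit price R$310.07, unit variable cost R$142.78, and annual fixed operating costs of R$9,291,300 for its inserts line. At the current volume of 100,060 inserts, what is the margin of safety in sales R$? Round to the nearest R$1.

R$13,804,292

Contribution margin per unit = R$310.07 − R$142.78 = R$167.29. Break-even units = R$9,291,300 ÷ R$167.29 = 55,540.08; break-even revenue = 55,540.08 × R$310.07 = R$17,221,312.64.
Actual sales revenue = 100,060 × R$310.07 = R$31,025,604.20.
Margin of safety = R$31,025,604.20 − R$17,221,312.64 = R$13,804,292.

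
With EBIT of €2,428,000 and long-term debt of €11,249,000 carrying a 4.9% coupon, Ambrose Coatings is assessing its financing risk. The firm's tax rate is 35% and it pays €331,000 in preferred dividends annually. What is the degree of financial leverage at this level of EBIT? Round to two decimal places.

Interest = €551,201.00.
Preferred dividends grossed up pre-tax: €331,000 / (1 − 0.35) = €509,230.77.
DFL = EBIT ÷ [EBIT − I − D_p/(1−t)] = €2,428,000 ÷ [€2,428,000 − €551,201.00 − €509,230.77] = €2,428,000 ÷ €1,367,568.23 = 1.7754.

1.78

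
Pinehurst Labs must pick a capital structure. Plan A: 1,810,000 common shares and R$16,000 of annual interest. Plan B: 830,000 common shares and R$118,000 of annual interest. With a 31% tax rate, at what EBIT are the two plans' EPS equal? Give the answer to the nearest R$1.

Set EPS_A = EPS_B: (EBIT − R$16,000)(1 − 0.31) ÷ 1,810,000 = (EBIT − R$118,000)(1 − 0.31) ÷ 830,000.
Cancelling (1 − t) and cross-multiplying: 830,000·(EBIT − 16,000) = 1,810,000·(EBIT − 118,000).
Solving, EBIT = (118,000·1,810,000 − 16,000·830,000) / (1,810,000 − 830,000) = 200,300,000,000 / 980,000 = 204,387.76.

R$204,388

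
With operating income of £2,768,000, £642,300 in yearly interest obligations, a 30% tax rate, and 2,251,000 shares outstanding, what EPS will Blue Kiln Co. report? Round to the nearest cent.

£0.66

Interest = £642,300.00, so EBT = £2,768,000 − £642,300.00 = £2,125,700.00.
Net income = £2,125,700.00 × (1 − 0.30) = £1,487,990.00.
Per share: £1,487,990.00 / 2,251,000 shares = £0.66.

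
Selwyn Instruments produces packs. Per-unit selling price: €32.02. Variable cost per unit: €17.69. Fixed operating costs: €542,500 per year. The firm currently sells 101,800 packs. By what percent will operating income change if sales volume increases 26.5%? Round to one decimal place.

Total contribution margin = 101,800 × €14.33 = €1,458,794.00.
Operating income = contribution − fixed costs = €1,458,794.00 − €542,500 = €916,294.00.
Degree of operating leverage = €1,458,794.00 / €916,294.00 = 1.5921.
So EBIT moves 1.5921 × (+26.5%) = +42.2%.

+42.2%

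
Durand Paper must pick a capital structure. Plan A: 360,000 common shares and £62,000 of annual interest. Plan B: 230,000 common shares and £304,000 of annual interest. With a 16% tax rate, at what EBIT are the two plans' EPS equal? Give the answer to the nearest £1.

£732,154

Set EPS_A = EPS_B: (EBIT − £62,000)(1 − 0.16) ÷ 360,000 = (EBIT − £304,000)(1 − 0.16) ÷ 230,000.
Cancelling (1 − t) and cross-multiplying: 230,000·(EBIT − 62,000) = 360,000·(EBIT − 304,000).
Solving, EBIT = (304,000·360,000 − 62,000·230,000) / (360,000 − 230,000) = 95,180,000,000 / 130,000 = 732,153.85.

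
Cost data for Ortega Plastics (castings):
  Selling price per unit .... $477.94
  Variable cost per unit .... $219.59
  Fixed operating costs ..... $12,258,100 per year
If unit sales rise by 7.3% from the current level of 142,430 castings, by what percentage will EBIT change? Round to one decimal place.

+10.9%

At 142,430 units, contribution = 142,430 × $258.35 = $36,796,790.50.
Subtracting fixed costs: EBIT = $36,796,790.50 − $12,258,100 = $24,538,690.50.
Degree of operating leverage = $36,796,790.50 / $24,538,690.50 = 1.4995.
So EBIT moves 1.4995 × (+7.3%) = +10.9%.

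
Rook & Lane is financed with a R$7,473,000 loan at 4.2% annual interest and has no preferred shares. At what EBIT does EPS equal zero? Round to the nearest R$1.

R$313,866

Annual interest = 4.2% × R$7,473,000 = R$313,866.00.
Without preferred stock the financial break-even is simply EBIT = interest = R$313,866.00.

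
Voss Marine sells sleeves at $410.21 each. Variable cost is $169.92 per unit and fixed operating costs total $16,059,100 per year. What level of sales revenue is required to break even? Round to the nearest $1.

Contribution margin per unit = $410.21 − $169.92 = $240.29, a CM ratio of $240.29 ÷ $410.21 = 0.5858.
Break-even revenue = fixed costs × price ÷ CM = $16,059,100 × $410.21 ÷ $240.29 = $27,415,221.

$27,415,221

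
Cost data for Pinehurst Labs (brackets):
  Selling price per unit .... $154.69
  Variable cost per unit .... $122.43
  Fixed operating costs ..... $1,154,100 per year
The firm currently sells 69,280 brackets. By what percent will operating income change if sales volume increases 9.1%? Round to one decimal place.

Total contribution margin = 69,280 × $32.26 = $2,234,972.80.
Subtracting fixed costs: EBIT = $2,234,972.80 − $1,154,100 = $1,080,872.80.
DOL = contribution ÷ EBIT = $2,234,972.80 ÷ $1,080,872.80 = 2.0677.
So EBIT moves 2.0677 × (+9.1%) = +18.8%.

+18.8%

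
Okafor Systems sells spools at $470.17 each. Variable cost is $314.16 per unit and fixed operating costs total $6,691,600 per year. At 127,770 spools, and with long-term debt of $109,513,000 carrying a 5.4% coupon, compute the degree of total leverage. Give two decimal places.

At 127,770 units, contribution = 127,770 × $156.01 = $19,933,397.70.
EBIT = $19,933,397.70 − $6,691,600 = $13,241,797.70. Interest = $5,913,702.00.
DOL = $19,933,397.70 ÷ $13,241,797.70 = 1.5053; DFL = $13,241,797.70 ÷ $7,328,095.70 = 1.8070.
Combined leverage = 1.5053 × 1.8070 = 2.7201.

2.72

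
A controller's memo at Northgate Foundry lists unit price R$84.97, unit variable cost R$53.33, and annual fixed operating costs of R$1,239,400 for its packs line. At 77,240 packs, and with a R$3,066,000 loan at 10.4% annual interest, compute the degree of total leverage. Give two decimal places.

Total contribution margin = 77,240 × R$31.64 = R$2,443,873.60.
Operating income = contribution − fixed costs = R$2,443,873.60 − R$1,239,400 = R$1,204,473.60. Interest = R$318,864.00.
DOL = R$2,443,873.60 ÷ R$1,204,473.60 = 2.0290; DFL = R$1,204,473.60 ÷ R$885,609.60 = 1.3601.
DCL = DOL × DFL = 2.0290 × 1.3601 = 2.7596.

2.76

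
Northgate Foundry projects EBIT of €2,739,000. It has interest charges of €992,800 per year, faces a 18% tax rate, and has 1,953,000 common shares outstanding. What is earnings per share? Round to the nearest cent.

Interest = €992,800.00, so EBT = €2,739,000 − €992,800.00 = €1,746,200.00.
After tax at 18%: net income = €1,746,200.00 × 0.82 = €1,431,884.00.
EPS = €1,431,884.00 ÷ 1,953,000 = €0.73.

€0.73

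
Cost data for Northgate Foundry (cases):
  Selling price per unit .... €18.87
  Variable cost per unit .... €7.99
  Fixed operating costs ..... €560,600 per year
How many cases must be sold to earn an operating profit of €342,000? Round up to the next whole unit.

Each unit contributes €18.87 − €7.99 = €10.88.
Units = (FC + target) / CM = (€560,600 + €342,000) / €10.88 = 82,959.56, so 82,960 cases.

82,960 cases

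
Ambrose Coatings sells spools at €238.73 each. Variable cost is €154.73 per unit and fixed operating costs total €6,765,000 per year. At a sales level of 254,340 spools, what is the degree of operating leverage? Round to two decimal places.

Total contribution margin = 254,340 × €84.00 = €21,364,560.00.
Subtracting fixed costs: EBIT = €21,364,560.00 − €6,765,000 = €14,599,560.00.
DOL = contribution ÷ EBIT = €21,364,560.00 ÷ €14,599,560.00 = 1.4634.

1.46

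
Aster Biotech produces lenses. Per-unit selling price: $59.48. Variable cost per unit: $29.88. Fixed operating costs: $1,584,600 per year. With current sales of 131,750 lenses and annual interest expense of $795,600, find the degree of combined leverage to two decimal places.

Total contribution margin = 131,750 × $29.60 = $3,899,800.00.
Subtracting fixed costs: EBIT = $3,899,800.00 − $1,584,600 = $2,315,200.00. Interest = $795,600.00, so EBIT − I = $1,519,600.00.
Degree of total leverage = total CM / (EBIT − interest) = $3,899,800.00 / $1,519,600.00 = 2.5663.

2.57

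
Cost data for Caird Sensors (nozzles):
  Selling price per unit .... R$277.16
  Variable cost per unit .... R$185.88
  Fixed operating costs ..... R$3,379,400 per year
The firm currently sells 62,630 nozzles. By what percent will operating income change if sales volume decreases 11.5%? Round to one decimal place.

Contribution at this volume is 62,630 × R$91.28 = R$5,716,866.40.
Subtracting fixed costs: EBIT = R$5,716,866.40 − R$3,379,400 = R$2,337,466.40.
DOL = contribution ÷ EBIT = R$5,716,866.40 ÷ R$2,337,466.40 = 2.4458.
So EBIT moves 2.4458 × (-11.5%) = -28.1%.

-28.1%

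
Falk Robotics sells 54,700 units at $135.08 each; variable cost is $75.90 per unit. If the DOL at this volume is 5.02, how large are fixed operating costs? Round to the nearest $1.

$2,592,296

Contribution at this volume is 54,700 × $59.18 = $3,237,146.00.
DOL = contribution / EBIT, so EBIT = $3,237,146.00 / 5.02 = $644,849.80.
Fixed costs = CM − EBIT = $3,237,146.00 − $644,849.80 = $2,592,296.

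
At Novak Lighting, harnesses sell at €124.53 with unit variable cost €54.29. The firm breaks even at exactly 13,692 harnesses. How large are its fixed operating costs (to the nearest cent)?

Unit CM = price − variable cost = €124.53 − €54.29 = €70.24.
Since BE = FC / CM, FC = 13,692 × €70.24 = €961,726.08.

€961,726.08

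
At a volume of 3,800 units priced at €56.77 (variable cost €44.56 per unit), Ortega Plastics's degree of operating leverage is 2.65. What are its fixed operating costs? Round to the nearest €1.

€28,889

Total contribution margin = 3,800 × €12.21 = €46,398.00.
DOL = contribution / EBIT, so EBIT = €46,398.00 / 2.65 = €17,508.68.
And FC = contribution − EBIT = €46,398.00 − €17,508.68 = €28,889.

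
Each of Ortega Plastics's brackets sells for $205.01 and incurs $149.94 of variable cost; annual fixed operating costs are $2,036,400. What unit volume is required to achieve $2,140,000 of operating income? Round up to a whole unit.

Unit CM = price − variable cost = $205.01 − $149.94 = $55.07.
Units = (FC + target) / CM = ($2,036,400 + $2,140,000) / $55.07 = 75,838.02, so 75,839 brackets.

75,839 brackets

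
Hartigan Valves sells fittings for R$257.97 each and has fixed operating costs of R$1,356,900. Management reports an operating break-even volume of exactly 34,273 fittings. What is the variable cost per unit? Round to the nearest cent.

At break-even, FC = Q × (P − VC), so P − VC = R$1,356,900 ÷ 34,273 = R$39.5909.
Hence VC = price − CM = R$257.97 − R$39.5909 = R$218.38.

R$218.38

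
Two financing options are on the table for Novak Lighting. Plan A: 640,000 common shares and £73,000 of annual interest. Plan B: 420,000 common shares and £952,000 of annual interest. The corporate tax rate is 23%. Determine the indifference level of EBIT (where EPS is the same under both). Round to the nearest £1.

Set EPS_A = EPS_B: (EBIT − £73,000)(1 − 0.23) ÷ 640,000 = (EBIT − £952,000)(1 − 0.23) ÷ 420,000.
The (1 − t) factor cancels: (EBIT − 73,000) × 420,000 = (EBIT − 952,000) × 640,000.
Solving, EBIT = (952,000·640,000 − 73,000·420,000) / (640,000 − 420,000) = 578,620,000,000 / 220,000 = 2,630,090.91.

£2,630,091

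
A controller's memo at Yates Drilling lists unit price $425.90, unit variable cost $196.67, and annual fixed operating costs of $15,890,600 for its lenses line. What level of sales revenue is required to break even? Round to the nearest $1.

Contribution margin per unit = $425.90 − $196.67 = $229.23, a CM ratio of $229.23 ÷ $425.90 = 0.5382.
Break-even sales = FC ÷ CM ratio = $15,890,600 × $425.90 / $229.23 = $29,524,087.

$29,524,087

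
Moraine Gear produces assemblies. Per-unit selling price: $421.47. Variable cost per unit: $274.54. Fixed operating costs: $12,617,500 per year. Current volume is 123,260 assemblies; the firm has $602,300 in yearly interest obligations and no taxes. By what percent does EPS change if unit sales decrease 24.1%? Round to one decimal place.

-89.2%

At 123,260 units, contribution = 123,260 × $146.93 = $18,110,591.80.
EBIT = $18,110,591.80 − $12,617,500 = $5,493,091.80.
After interest of $602,300.00, pre-tax earnings = $4,890,791.80.
Degree of combined leverage = contribution ÷ (EBIT − I) = $18,110,591.80 ÷ $4,890,791.80 = 3.7030.
%ΔEPS = DCL × %ΔSales = 3.7030 × -24.1% = -89.2%.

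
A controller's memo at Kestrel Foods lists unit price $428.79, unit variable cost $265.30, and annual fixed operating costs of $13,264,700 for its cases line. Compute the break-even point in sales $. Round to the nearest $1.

CM per unit = $428.79 − $265.30 = $163.49; CM ratio = $163.49 / $428.79 = 0.3813.
Break-even revenue = fixed costs × price ÷ CM = $13,264,700 × $428.79 ÷ $163.49 = $34,789,716.

$34,789,716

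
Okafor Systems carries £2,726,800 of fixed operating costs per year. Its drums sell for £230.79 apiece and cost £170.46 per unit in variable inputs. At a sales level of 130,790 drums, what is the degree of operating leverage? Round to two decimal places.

Contribution at this volume is 130,790 × £60.33 = £7,890,560.70.
Subtracting fixed costs: EBIT = £7,890,560.70 − £2,726,800 = £5,163,760.70.
So DOL = total CM / EBIT = £7,890,560.70 / £5,163,760.70 = 1.5281.

1.53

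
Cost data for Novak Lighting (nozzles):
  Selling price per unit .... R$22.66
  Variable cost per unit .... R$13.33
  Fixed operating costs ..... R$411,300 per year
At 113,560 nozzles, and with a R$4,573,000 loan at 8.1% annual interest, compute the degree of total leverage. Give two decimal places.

3.81

Contribution at this volume is 113,560 × R$9.33 = R$1,059,514.80.
Subtracting fixed costs: EBIT = R$1,059,514.80 − R$411,300 = R$648,214.80. Interest = R$370,413.00, so EBIT − I = R$277,801.80.
DCL = contribution ÷ (EBIT − I) = R$1,059,514.80 ÷ R$277,801.80 = 3.8139.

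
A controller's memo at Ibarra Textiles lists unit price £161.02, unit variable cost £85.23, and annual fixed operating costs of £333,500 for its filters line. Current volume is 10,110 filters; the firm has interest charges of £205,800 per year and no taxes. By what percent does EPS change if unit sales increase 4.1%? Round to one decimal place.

Total contribution margin = 10,110 × £75.79 = £766,236.90.
Operating income = contribution − fixed costs = £766,236.90 − £333,500 = £432,736.90.
Interest = £205,800.00, so EBIT − I = £226,936.90.
DCL = total CM / (EBIT − I) = £766,236.90 / £226,936.90 = 3.3764.
%ΔEPS = DCL × %ΔSales = 3.3764 × +4.1% = +13.8%.

+13.8%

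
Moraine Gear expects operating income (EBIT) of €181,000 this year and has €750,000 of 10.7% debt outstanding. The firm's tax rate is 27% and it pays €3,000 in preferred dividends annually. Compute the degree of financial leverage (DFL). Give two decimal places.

Annual interest charges come to €80,250.00.
Preferred dividends grossed up pre-tax: €3,000 / (1 − 0.27) = €4,109.59.
DFL = EBIT ÷ [EBIT − I − D_p/(1−t)] = €181,000 ÷ [€181,000 − €80,250.00 − €4,109.59] = €181,000 ÷ €96,640.41 = 1.8729.

1.87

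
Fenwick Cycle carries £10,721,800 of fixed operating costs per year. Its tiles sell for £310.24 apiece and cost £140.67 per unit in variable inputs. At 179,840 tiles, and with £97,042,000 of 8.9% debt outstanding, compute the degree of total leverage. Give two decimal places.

Total contribution margin = 179,840 × £169.57 = £30,495,468.80.
Operating income = contribution − fixed costs = £30,495,468.80 − £10,721,800 = £19,773,668.80. Interest = £8,636,738.00.
DOL = £30,495,468.80 ÷ £19,773,668.80 = 1.5422; DFL = £19,773,668.80 ÷ £11,136,930.80 = 1.7755.
Combined leverage = 1.5422 × 1.7755 = 2.7382.

2.74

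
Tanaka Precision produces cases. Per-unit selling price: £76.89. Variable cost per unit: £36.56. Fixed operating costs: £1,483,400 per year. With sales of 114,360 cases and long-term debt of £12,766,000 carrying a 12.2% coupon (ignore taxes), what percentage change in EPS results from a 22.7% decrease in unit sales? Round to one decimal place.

-66.6%

At 114,360 units, contribution = 114,360 × £40.33 = £4,612,138.80.
EBIT = £4,612,138.80 − £1,483,400 = £3,128,738.80.
Interest = £1,557,452.00, so EBIT − I = £1,571,286.80.
Degree of combined leverage = contribution ÷ (EBIT − I) = £4,612,138.80 ÷ £1,571,286.80 = 2.9353.
%ΔEPS = DCL × %ΔSales = 2.9353 × -22.7% = -66.6%.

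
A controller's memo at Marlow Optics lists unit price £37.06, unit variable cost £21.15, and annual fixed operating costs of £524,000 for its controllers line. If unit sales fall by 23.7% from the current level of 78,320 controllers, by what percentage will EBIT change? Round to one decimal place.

Total contribution margin = 78,320 × £15.91 = £1,246,071.20.
Operating income = contribution − fixed costs = £1,246,071.20 − £524,000 = £722,071.20.
Degree of operating leverage = £1,246,071.20 / £722,071.20 = 1.7257.
%ΔEBIT = DOL × %ΔSales = 1.7257 × -23.7% = -40.9%.

-40.9%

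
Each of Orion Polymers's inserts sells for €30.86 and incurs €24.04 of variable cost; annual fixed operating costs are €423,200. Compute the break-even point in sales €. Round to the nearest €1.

Contribution margin per unit = €30.86 − €24.04 = €6.82, a CM ratio of €6.82 ÷ €30.86 = 0.2210.
Break-even revenue = fixed costs × price ÷ CM = €423,200 × €30.86 ÷ €6.82 = €1,914,949.

€1,914,949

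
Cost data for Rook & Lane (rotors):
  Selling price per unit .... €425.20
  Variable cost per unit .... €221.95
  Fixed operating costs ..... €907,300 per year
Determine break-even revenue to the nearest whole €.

€1,898,076

CM per unit = €425.20 − €221.95 = €203.25; CM ratio = €203.25 / €425.20 = 0.4780.
Break-even revenue = fixed costs × price ÷ CM = €907,300 × €425.20 ÷ €203.25 = €1,898,076.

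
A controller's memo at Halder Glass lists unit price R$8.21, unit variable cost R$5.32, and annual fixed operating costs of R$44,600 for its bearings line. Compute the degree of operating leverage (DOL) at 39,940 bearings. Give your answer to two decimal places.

1.63

At 39,940 units, contribution = 39,940 × R$2.89 = R$115,426.60.
EBIT = R$115,426.60 − R$44,600 = R$70,826.60.
Degree of operating leverage = R$115,426.60 / R$70,826.60 = 1.6297.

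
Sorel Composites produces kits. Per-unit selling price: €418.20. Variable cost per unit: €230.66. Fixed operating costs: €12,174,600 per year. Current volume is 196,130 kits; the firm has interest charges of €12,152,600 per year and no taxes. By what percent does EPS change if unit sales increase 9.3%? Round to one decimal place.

Total contribution margin = 196,130 × €187.54 = €36,782,220.20.
Subtracting fixed costs: EBIT = €36,782,220.20 − €12,174,600 = €24,607,620.20.
After interest of €12,152,600.00, pre-tax earnings = €12,455,020.20.
Degree of combined leverage = contribution ÷ (EBIT − I) = €36,782,220.20 ÷ €12,455,020.20 = 2.9532.
EPS therefore changes by 2.9532 × (+9.3%) = +27.5%.

+27.5%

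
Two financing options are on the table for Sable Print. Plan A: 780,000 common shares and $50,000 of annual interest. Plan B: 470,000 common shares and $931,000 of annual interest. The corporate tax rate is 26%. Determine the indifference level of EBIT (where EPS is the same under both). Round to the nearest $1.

$2,266,710

Set EPS_A = EPS_B: (EBIT − $50,000)(1 − 0.26) ÷ 780,000 = (EBIT − $931,000)(1 − 0.26) ÷ 470,000.
The (1 − t) factor cancels: (EBIT − 50,000) × 470,000 = (EBIT − 931,000) × 780,000.
Solving, EBIT = (931,000·780,000 − 50,000·470,000) / (780,000 − 470,000) = 702,680,000,000 / 310,000 = 2,266,709.68.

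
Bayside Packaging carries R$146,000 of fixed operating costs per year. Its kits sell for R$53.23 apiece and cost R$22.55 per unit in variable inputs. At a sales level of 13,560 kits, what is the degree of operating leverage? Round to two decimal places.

At 13,560 units, contribution = 13,560 × R$30.68 = R$416,020.80.
Subtracting fixed costs: EBIT = R$416,020.80 − R$146,000 = R$270,020.80.
DOL = contribution ÷ EBIT = R$416,020.80 ÷ R$270,020.80 = 1.5407.

1.54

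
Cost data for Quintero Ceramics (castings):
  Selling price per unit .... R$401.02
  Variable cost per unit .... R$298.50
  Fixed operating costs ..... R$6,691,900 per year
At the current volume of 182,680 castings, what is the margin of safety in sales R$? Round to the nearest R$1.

R$47,082,117

Each unit contributes R$401.02 − R$298.50 = R$102.52. Break-even units = R$6,691,900 ÷ R$102.52 = 65,274.09; break-even revenue = 65,274.09 × R$401.02 = R$26,176,216.72.
Actual sales revenue = 182,680 × R$401.02 = R$73,258,333.60.
Margin of safety = R$73,258,333.60 − R$26,176,216.72 = R$47,082,117.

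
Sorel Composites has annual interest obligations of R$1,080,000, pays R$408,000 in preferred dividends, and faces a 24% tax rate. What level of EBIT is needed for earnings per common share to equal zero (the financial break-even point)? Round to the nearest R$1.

Grossing the preferred dividend up to pre-tax terms: R$408,000 / (1 − 0.24) = R$536,842.11.
Financial break-even EBIT = interest + D_p ÷ (1 − t) = R$1,080,000 + R$536,842.11 = R$1,616,842.11.

R$1,616,842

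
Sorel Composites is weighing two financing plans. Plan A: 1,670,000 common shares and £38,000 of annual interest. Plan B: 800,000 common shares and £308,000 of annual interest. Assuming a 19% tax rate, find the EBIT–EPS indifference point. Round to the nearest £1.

Set EPS_A = EPS_B: (EBIT − £38,000)(1 − 0.19) ÷ 1,670,000 = (EBIT − £308,000)(1 − 0.19) ÷ 800,000.
The (1 − t) factor cancels: (EBIT − 38,000) × 800,000 = (EBIT − 308,000) × 1,670,000.
Solving, EBIT = (308,000·1,670,000 − 38,000·800,000) / (1,670,000 − 800,000) = 483,960,000,000 / 870,000 = 556,275.86.

£556,276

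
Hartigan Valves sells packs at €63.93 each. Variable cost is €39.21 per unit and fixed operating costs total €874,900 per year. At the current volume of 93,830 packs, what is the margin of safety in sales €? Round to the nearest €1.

€3,735,916

Contribution margin per unit = €63.93 − €39.21 = €24.72. Break-even units = €874,900 ÷ €24.72 = 35,392.39; break-even revenue = 35,392.39 × €63.93 = €2,262,635.80.
Actual sales revenue = 93,830 × €63.93 = €5,998,551.90.
Margin of safety = €5,998,551.90 − €2,262,635.80 = €3,735,916.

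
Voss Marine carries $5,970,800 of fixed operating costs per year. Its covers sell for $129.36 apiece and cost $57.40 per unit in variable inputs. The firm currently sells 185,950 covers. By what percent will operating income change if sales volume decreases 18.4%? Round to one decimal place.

At 185,950 units, contribution = 185,950 × $71.96 = $13,380,962.00.
Operating income = contribution − fixed costs = $13,380,962.00 − $5,970,800 = $7,410,162.00.
So DOL = total CM / EBIT = $13,380,962.00 / $7,410,162.00 = 1.8058.
Operating income changes by 1.8058 × -18.4% = -33.2%.

-33.2%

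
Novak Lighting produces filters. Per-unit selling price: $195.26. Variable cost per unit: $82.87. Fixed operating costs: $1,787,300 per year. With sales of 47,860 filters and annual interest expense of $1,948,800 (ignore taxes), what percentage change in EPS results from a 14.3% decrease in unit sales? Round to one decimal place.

-46.8%

Contribution at this volume is 47,860 × $112.39 = $5,378,985.40.
EBIT = $5,378,985.40 − $1,787,300 = $3,591,685.40.
After interest of $1,948,800.00, pre-tax earnings = $1,642,885.40.
Degree of combined leverage = contribution ÷ (EBIT − I) = $5,378,985.40 ÷ $1,642,885.40 = 3.2741.
%ΔEPS = DCL × %ΔSales = 3.2741 × -14.3% = -46.8%.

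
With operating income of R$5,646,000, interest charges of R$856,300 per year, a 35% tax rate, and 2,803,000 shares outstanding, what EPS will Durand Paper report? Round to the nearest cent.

Interest = R$856,300.00, so EBT = R$5,646,000 − R$856,300.00 = R$4,789,700.00.
Net income = R$4,789,700.00 × (1 − 0.35) = R$3,113,305.00.
Per share: R$3,113,305.00 / 2,803,000 shares = R$1.11.

R$1.11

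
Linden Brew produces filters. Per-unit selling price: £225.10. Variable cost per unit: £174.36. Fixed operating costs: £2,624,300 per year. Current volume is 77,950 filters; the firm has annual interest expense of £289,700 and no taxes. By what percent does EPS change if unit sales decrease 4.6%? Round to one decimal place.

-17.5%

At 77,950 units, contribution = 77,950 × £50.74 = £3,955,183.00.
Subtracting fixed costs: EBIT = £3,955,183.00 − £2,624,300 = £1,330,883.00.
Interest = £289,700.00, so EBIT − I = £1,041,183.00.
DCL = total CM / (EBIT − I) = £3,955,183.00 / £1,041,183.00 = 3.7987.
EPS therefore changes by 3.7987 × (-4.6%) = -17.5%.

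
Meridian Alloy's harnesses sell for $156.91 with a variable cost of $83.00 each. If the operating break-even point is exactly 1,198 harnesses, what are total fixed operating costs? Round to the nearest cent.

$88,544.18

Contribution margin per unit = $156.91 − $83.00 = $73.91.
Fixed costs = break-even units × CM = 1,198 × $73.91 = $88,544.18.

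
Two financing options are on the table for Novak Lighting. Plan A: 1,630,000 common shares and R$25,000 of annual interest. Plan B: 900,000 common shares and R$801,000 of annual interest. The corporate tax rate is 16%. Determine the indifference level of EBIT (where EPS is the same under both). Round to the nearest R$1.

Set EPS_A = EPS_B: (EBIT − R$25,000)(1 − 0.16) ÷ 1,630,000 = (EBIT − R$801,000)(1 − 0.16) ÷ 900,000.
The (1 − t) factor cancels: (EBIT − 25,000) × 900,000 = (EBIT − 801,000) × 1,630,000.
Solving, EBIT = (801,000·1,630,000 − 25,000·900,000) / (1,630,000 − 900,000) = 1,283,130,000,000 / 730,000 = 1,757,712.33.

R$1,757,712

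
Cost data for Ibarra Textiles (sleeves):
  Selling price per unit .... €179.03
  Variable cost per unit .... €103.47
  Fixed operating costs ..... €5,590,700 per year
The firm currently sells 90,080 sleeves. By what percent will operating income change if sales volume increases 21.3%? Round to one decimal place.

+119.2%

Total contribution margin = 90,080 × €75.56 = €6,806,444.80.
Subtracting fixed costs: EBIT = €6,806,444.80 − €5,590,700 = €1,215,744.80.
So DOL = total CM / EBIT = €6,806,444.80 / €1,215,744.80 = 5.5986.
So EBIT moves 5.5986 × (+21.3%) = +119.2%.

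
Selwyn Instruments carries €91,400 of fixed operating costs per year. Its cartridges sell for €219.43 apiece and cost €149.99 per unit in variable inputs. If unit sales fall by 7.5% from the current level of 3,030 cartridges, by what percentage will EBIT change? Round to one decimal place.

Total contribution margin = 3,030 × €69.44 = €210,403.20.
Operating income = contribution − fixed costs = €210,403.20 − €91,400 = €119,003.20.
Degree of operating leverage = €210,403.20 / €119,003.20 = 1.7680.
Operating income changes by 1.7680 × -7.5% = -13.3%.

-13.3%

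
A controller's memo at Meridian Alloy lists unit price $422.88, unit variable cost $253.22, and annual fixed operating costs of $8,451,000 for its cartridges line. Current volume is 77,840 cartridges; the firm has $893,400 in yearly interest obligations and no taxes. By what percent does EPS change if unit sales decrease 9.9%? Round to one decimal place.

-33.9%

At 77,840 units, contribution = 77,840 × $169.66 = $13,206,334.40.
Subtracting fixed costs: EBIT = $13,206,334.40 − $8,451,000 = $4,755,334.40.
After interest of $893,400.00, pre-tax earnings = $3,861,934.40.
DCL = total CM / (EBIT − I) = $13,206,334.40 / $3,861,934.40 = 3.4196.
%ΔEPS = DCL × %ΔSales = 3.4196 × -9.9% = -33.9%.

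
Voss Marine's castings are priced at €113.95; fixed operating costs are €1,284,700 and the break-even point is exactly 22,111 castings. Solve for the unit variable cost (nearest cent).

Contribution per unit must be FC / Q = €1,284,700 / 22,111 = €58.1023.
Hence VC = price − CM = €113.95 − €58.1023 = €55.85.

€55.85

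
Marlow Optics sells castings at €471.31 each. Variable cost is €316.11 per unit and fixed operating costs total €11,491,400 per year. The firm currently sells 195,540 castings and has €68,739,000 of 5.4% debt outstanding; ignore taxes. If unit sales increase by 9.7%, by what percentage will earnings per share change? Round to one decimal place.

At 195,540 units, contribution = 195,540 × €155.20 = €30,347,808.00.
Operating income = contribution − fixed costs = €30,347,808.00 − €11,491,400 = €18,856,408.00.
Interest = €3,711,906.00, so EBIT − I = €15,144,502.00.
Degree of combined leverage = contribution ÷ (EBIT − I) = €30,347,808.00 ÷ €15,144,502.00 = 2.0039.
%ΔEPS = DCL × %ΔSales = 2.0039 × +9.7% = +19.4%.

+19.4%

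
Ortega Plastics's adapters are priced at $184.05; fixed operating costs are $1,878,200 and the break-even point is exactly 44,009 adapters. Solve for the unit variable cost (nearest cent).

At break-even, FC = Q × (P − VC), so P − VC = $1,878,200 ÷ 44,009 = $42.6776.
Hence VC = price − CM = $184.05 − $42.6776 = $141.37.

$141.37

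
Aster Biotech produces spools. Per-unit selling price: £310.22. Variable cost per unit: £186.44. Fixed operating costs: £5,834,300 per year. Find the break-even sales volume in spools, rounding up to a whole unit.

Contribution margin per unit = £310.22 − £186.44 = £123.78.
Break-even Q = £5,834,300 / £123.78 = 47,134.43 → 47,135 spools.

47,135 spools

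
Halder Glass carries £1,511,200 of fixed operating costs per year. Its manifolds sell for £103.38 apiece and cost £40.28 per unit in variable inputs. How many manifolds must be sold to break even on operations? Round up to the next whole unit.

23,950 manifolds

Unit CM = price − variable cost = £103.38 − £40.28 = £63.10.
Break-even Q = £1,511,200 / £63.10 = 23,949.29 → 23,950 manifolds.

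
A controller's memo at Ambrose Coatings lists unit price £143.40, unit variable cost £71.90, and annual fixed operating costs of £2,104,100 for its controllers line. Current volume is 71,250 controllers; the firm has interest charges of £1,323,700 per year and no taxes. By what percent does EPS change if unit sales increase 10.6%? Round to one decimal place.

+32.4%

At 71,250 units, contribution = 71,250 × £71.50 = £5,094,375.00.
Operating income = contribution − fixed costs = £5,094,375.00 − £2,104,100 = £2,990,275.00.
After interest of £1,323,700.00, pre-tax earnings = £1,666,575.00.
DCL = total CM / (EBIT − I) = £5,094,375.00 / £1,666,575.00 = 3.0568.
EPS therefore changes by 3.0568 × (+10.6%) = +32.4%.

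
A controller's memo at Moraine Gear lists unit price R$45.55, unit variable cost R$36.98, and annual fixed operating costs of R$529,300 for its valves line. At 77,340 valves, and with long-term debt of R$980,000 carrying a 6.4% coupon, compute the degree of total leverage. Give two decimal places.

Contribution at this volume is 77,340 × R$8.57 = R$662,803.80.
Operating income = contribution − fixed costs = R$662,803.80 − R$529,300 = R$133,503.80. Interest = R$62,720.00.
DOL = R$662,803.80 ÷ R$133,503.80 = 4.9647; DFL = R$133,503.80 ÷ R$70,783.80 = 1.8861.
DCL = DOL × DFL = 4.9647 × 1.8861 = 9.3639.

9.36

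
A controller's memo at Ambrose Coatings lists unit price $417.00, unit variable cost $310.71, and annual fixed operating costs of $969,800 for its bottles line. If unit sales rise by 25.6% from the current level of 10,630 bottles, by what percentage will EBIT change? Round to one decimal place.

+180.7%

Contribution at this volume is 10,630 × $106.29 = $1,129,862.70.
Operating income = contribution − fixed costs = $1,129,862.70 − $969,800 = $160,062.70.
Degree of operating leverage = $1,129,862.70 / $160,062.70 = 7.0589.
%ΔEBIT = DOL × %ΔSales = 7.0589 × +25.6% = +180.7%.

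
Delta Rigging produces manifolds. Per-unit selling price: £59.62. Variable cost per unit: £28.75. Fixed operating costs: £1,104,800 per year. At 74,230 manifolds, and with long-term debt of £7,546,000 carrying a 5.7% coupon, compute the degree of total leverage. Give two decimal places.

At 74,230 units, contribution = 74,230 × £30.87 = £2,291,480.10.
EBIT = £2,291,480.10 − £1,104,800 = £1,186,680.10. Interest = £430,122.00.
DOL = £2,291,480.10 ÷ £1,186,680.10 = 1.9310; DFL = £1,186,680.10 ÷ £756,558.10 = 1.5685.
Combined leverage = 1.9310 × 1.5685 = 3.0288.

3.03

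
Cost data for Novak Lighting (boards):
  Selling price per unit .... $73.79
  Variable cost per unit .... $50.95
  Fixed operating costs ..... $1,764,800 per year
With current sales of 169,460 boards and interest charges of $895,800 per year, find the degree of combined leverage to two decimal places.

3.20

At 169,460 units, contribution = 169,460 × $22.84 = $3,870,466.40.
Operating income = contribution − fixed costs = $3,870,466.40 − $1,764,800 = $2,105,666.40. Interest = $895,800.00, so EBIT − I = $1,209,866.40.
Degree of total leverage = total CM / (EBIT − interest) = $3,870,466.40 / $1,209,866.40 = 3.1991.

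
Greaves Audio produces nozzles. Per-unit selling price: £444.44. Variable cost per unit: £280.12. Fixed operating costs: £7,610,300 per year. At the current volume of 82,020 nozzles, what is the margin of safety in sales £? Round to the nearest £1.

£15,869,219

Contribution margin per unit = £444.44 − £280.12 = £164.32. Break-even units = £7,610,300 ÷ £164.32 = 46,313.90; break-even revenue = 46,313.90 × £444.44 = £20,583,749.59.
Current sales = 82,020 × £444.44 = £36,452,968.80.
Margin of safety = £36,452,968.80 − £20,583,749.59 = £15,869,219.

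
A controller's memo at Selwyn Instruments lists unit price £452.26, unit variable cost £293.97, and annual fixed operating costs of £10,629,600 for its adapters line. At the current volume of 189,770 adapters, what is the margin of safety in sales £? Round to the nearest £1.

Contribution margin per unit = £452.26 − £293.97 = £158.29. Break-even units = £10,629,600 ÷ £158.29 = 67,152.69; break-even revenue = 67,152.69 × £452.26 = £30,370,477.58.
Current sales = 189,770 × £452.26 = £85,825,380.20.
Margin of safety = £85,825,380.20 − £30,370,477.58 = £55,454,903.

£55,454,903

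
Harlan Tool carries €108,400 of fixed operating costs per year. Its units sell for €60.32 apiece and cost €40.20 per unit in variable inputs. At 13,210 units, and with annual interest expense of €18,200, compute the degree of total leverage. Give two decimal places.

Contribution at this volume is 13,210 × €20.12 = €265,785.20.
EBIT = €265,785.20 − €108,400 = €157,385.20. Interest = €18,200.00.
DOL = €265,785.20 ÷ €157,385.20 = 1.6888; DFL = €157,385.20 ÷ €139,185.20 = 1.1308.
Combined leverage = 1.6888 × 1.1308 = 1.9097.

1.91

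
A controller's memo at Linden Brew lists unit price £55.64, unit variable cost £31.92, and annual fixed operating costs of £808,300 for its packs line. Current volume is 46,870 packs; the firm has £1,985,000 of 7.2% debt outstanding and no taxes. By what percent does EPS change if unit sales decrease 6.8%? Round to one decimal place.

-47.1%

Total contribution margin = 46,870 × £23.72 = £1,111,756.40.
EBIT = £1,111,756.40 − £808,300 = £303,456.40.
Interest = £142,920.00, so EBIT − I = £160,536.40.
DCL = total CM / (EBIT − I) = £1,111,756.40 / £160,536.40 = 6.9253.
%ΔEPS = DCL × %ΔSales = 6.9253 × -6.8% = -47.1%.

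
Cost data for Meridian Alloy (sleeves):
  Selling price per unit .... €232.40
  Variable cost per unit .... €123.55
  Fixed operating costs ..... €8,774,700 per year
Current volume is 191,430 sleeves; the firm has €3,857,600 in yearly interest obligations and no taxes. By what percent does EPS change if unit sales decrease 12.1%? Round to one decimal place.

Contribution at this volume is 191,430 × €108.85 = €20,837,155.50.
EBIT = €20,837,155.50 − €8,774,700 = €12,062,455.50.
Interest = €3,857,600.00, so EBIT − I = €8,204,855.50.
Degree of combined leverage = contribution ÷ (EBIT − I) = €20,837,155.50 ÷ €8,204,855.50 = 2.5396.
%ΔEPS = DCL × %ΔSales = 2.5396 × -12.1% = -30.7%.

-30.7%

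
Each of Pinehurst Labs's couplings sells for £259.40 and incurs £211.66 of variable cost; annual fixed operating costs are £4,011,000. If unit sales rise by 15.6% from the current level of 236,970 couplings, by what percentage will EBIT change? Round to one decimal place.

+24.2%

Total contribution margin = 236,970 × £47.74 = £11,312,947.80.
EBIT = £11,312,947.80 − £4,011,000 = £7,301,947.80.
DOL = contribution ÷ EBIT = £11,312,947.80 ÷ £7,301,947.80 = 1.5493.
%ΔEBIT = DOL × %ΔSales = 1.5493 × +15.6% = +24.2%.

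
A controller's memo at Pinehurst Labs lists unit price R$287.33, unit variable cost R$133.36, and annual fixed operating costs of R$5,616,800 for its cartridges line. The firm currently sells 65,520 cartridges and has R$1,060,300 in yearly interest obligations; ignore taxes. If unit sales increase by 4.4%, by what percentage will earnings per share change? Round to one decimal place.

+13.0%

At 65,520 units, contribution = 65,520 × R$153.97 = R$10,088,114.40.
EBIT = R$10,088,114.40 − R$5,616,800 = R$4,471,314.40.
After interest of R$1,060,300.00, pre-tax earnings = R$3,411,014.40.
DCL = total CM / (EBIT − I) = R$10,088,114.40 / R$3,411,014.40 = 2.9575.
%ΔEPS = DCL × %ΔSales = 2.9575 × +4.4% = +13.0%.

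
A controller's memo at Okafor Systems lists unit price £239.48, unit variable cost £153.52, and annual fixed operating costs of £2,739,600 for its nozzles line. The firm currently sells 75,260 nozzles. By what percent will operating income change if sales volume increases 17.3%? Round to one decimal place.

+30.0%

At 75,260 units, contribution = 75,260 × £85.96 = £6,469,349.60.
Subtracting fixed costs: EBIT = £6,469,349.60 − £2,739,600 = £3,729,749.60.
So DOL = total CM / EBIT = £6,469,349.60 / £3,729,749.60 = 1.7345.
Operating income changes by 1.7345 × +17.3% = +30.0%.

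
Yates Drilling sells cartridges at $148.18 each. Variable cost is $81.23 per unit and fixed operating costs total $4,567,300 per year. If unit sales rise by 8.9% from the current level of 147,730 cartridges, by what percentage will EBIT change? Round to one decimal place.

Total contribution margin = 147,730 × $66.95 = $9,890,523.50.
Subtracting fixed costs: EBIT = $9,890,523.50 − $4,567,300 = $5,323,223.50.
So DOL = total CM / EBIT = $9,890,523.50 / $5,323,223.50 = 1.8580.
%ΔEBIT = DOL × %ΔSales = 1.8580 × +8.9% = +16.5%.

+16.5%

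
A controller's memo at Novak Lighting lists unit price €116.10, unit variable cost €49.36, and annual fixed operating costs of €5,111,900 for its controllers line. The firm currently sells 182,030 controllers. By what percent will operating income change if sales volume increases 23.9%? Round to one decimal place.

At 182,030 units, contribution = 182,030 × €66.74 = €12,148,682.20.
EBIT = €12,148,682.20 − €5,111,900 = €7,036,782.20.
Degree of operating leverage = €12,148,682.20 / €7,036,782.20 = 1.7265.
So EBIT moves 1.7265 × (+23.9%) = +41.3%.

+41.3%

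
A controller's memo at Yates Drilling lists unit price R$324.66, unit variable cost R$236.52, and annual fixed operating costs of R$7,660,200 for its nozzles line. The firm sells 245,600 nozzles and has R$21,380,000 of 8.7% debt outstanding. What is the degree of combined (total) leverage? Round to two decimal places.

1.79

Contribution at this volume is 245,600 × R$88.14 = R$21,647,184.00.
Operating income = contribution − fixed costs = R$21,647,184.00 − R$7,660,200 = R$13,986,984.00. Interest = R$1,860,060.00.
DOL = R$21,647,184.00 ÷ R$13,986,984.00 = 1.5477; DFL = R$13,986,984.00 ÷ R$12,126,924.00 = 1.1534.
DCL = DOL × DFL = 1.5477 × 1.1534 = 1.7851.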